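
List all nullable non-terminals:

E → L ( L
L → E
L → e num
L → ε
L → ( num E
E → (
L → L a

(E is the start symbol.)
A non-terminal is nullable if it can derive ε (the empty string): either it has an ε-production, or it has a production whose right-hand side consists entirely of nullable non-terminals.

ε-productions: L → ε
So L is immediately nullable.
No further non-terminal can be added: every production for the remaining non-terminals contains a terminal or a non-nullable non-terminal.
Nullable = { 'L' }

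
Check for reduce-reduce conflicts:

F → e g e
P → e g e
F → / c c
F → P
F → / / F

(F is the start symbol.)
Yes — I6: [F → e g e .] vs [P → e g e .]

Augment with F' → F and build the canonical LR(0) collection (I0 = CLOSURE({[F' → . F]}), then GOTO on every symbol after a dot until no new states appear). It has 11 states:
  I0: { [F → . / / F], [F → . / c c], [F → . P], [F → . e g e], [F' → . F], [P → . e g e] }  — shift
  I1: { [F → / . / F], [F → / . c c] }  — shift
  I2: { [F' → F .] }  — accept
  I3: { [F → P .] }  — reduce
  I4: { [F → e . g e], [P → e . g e] }  — shift
  I5: { [F → e g . e], [P → e g . e] }  — shift
  I6: { [F → e g e .], [P → e g e .] }  — 2 reduces
  I7: { [F → . / / F], [F → . / c c], [F → . P], [F → . e g e], [F → / / . F], [P → . e g e] }  — shift
  I8: { [F → / c . c] }  — shift
  I9: { [F → / c c .] }  — reduce
  I10: { [F → / / F .] }  — reduce

I6 contains complete items [F → e g e .], [P → e g e .] — reduce-reduce conflict.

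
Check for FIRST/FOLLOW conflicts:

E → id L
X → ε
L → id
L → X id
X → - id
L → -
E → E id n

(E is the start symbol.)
Nullable non-terminals: X.

X: nullable alternative(s) X → ε; FOLLOW(X) = { 'id' }
  X → ε: FIRST \ {ε} = { } — this is the only nullable alternative, skip
  X → - id: FIRST \ {ε} = { '-' } — disjoint from FOLLOW(X)

E, L have no nullable alternative, so no FIRST/FOLLOW check is needed there.

No FIRST/FOLLOW conflicts found.

Answer: No FIRST/FOLLOW conflicts.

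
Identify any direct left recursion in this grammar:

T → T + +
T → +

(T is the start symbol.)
Yes, T is left-recursive

Direct left recursion occurs when N → N α for some non-terminal N (the right-hand side begins with the left-hand side itself).

T → T + +: LEFT RECURSIVE (starts with T)
T → +: starts with '+'

The grammar has direct left recursion on: T.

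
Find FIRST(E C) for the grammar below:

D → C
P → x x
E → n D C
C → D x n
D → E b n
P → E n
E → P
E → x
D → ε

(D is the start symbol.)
FIRST sets of the non-terminals involved (from the grammar, by fixed-point iteration):
  FIRST(E) = { 'n', 'x' }

To compute FIRST(E C), process the symbols left to right:
Symbol E is a non-terminal. Add FIRST(E) \ {ε} = { 'n', 'x' }
E is not nullable (ε ∉ FIRST(E)), so stop here.
FIRST(E C) = { 'n', 'x' }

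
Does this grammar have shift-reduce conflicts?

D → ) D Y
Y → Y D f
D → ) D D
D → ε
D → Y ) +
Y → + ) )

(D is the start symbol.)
A shift-reduce conflict occurs when an LR(0) state has both:
  - a complete (reduce) item [A → α .] (dot at the end), and
  - a shift item [B → β . c γ] (dot before a terminal).

Augment with D' → D and build the canonical LR(0) collection (I0 = CLOSURE({[D' → . D]}), then GOTO on every symbol after a dot until no new states appear). It has 14 states:
  I0: { [D → . ) D D], [D → . ) D Y], [D → . Y ) +], [D → .], [D' → . D], [Y → . + ) )], [Y → . Y D f] }  — shift, reduce
  I1: { [D → ) . D D], [D → ) . D Y], [D → . ) D D], [D → . ) D Y], [D → . Y ) +], [D → .], [Y → . + ) )], [Y → . Y D f] }  — shift, reduce
  I2: { [Y → + . ) )] }  — shift
  I3: { [D' → D .] }  — accept
  I4: { [D → . ) D D], [D → . ) D Y], [D → . Y ) +], [D → .], [D → Y . ) +], [Y → . + ) )], [Y → . Y D f], [Y → Y . D f] }  — shift, reduce
  I5: { [D → ) . D D], [D → ) . D Y], [D → . ) D D], [D → . ) D Y], [D → . Y ) +], [D → .], [D → Y ) . +], [Y → . + ) )], [Y → . Y D f] }  — shift, reduce
  I6: { [Y → Y D . f] }  — shift
  I7: { [Y → Y D f .] }  — reduce
  I8: { [D → Y ) + .], [Y → + . ) )] }  — shift, reduce
  I9: { [D → ) D . D], [D → ) D . Y], [D → . ) D D], [D → . ) D Y], [D → . Y ) +], [D → .], [Y → . + ) )], [Y → . Y D f] }  — shift, reduce
  I10: { [D → ) D D .] }  — reduce
  I11: { [D → ) D Y .], [D → . ) D D], [D → . ) D Y], [D → . Y ) +], [D → .], [D → Y . ) +], [Y → . + ) )], [Y → . Y D f], [Y → Y . D f] }  — shift, 2 reduces
  I12: { [Y → + ) . )] }  — shift
  I13: { [Y → + ) ) .] }  — reduce

I0 contains reduce item [D → .] and shift items [D → . ) D D], [D → . ) D Y], [Y → . + ) )] — shift-reduce conflict.
I1 contains reduce item [D → .] and shift items [D → . ) D D], [D → . ) D Y], [Y → . + ) )] — shift-reduce conflict.
I4 contains reduce item [D → .] and shift items [D → . ) D D], [D → . ) D Y], [D → Y . ) +], [Y → . + ) )] — shift-reduce conflict.
I5 contains reduce item [D → .] and shift items [D → . ) D D], [D → . ) D Y], [D → Y ) . +], [Y → . + ) )] — shift-reduce conflict.
I8 contains reduce item [D → Y ) + .] and shift item [Y → + . ) )] — shift-reduce conflict.
I9 contains reduce item [D → .] and shift items [D → . ) D D], [D → . ) D Y], [Y → . + ) )] — shift-reduce conflict.
I11 contains reduce items [D → .], [D → ) D Y .] and shift items [D → . ) D D], [D → . ) D Y], [D → Y . ) +], [Y → . + ) )] — shift-reduce conflict.

Answer: Yes — I0: [D → .] vs [D → . ) D D]; I1: [D → .] vs [D → . ) D D]; I4: [D → .] vs [D → . ) D D]; I5: [D → .] vs [D → . ) D D]; I8: [D → Y ) + .] vs [Y → + . ) )]; I9: [D → .] vs [D → . ) D D]; I11: [D → .] vs [D → . ) D D]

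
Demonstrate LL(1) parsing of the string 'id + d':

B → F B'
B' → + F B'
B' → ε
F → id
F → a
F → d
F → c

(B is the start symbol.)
Stack is shown with the top on the left.

Stack     Input     Action
--------------------------
B $       id + d $  output B → F B'
F B' $    id + d $  output F → id
id B' $   id + d $  match 'id'
B' $      + d $     output B' → + F B'
+ F B' $  + d $     match '+'
F B' $    d $       output F → d
d B' $    d $       match 'd'
B' $      $         output B' → ε
$         $         accept

The string is accepted.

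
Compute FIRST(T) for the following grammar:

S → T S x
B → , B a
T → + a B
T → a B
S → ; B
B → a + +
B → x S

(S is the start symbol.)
From T → + a B:
  - '+' is a terminal: add '+' and stop
From T → a B:
  - a is a terminal: add 'a' and stop

Collecting: FIRST(T) = { '+', 'a' }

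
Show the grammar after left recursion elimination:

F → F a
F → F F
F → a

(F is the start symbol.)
F → a F'
F' → a F'
F' → F F'
F' → ε

F is directly left-recursive. The standard transformation for
  A → A α₁ | ... | A α_m | β₁ | ... | β_n
is
  A  → β₁ A' | ... | β_n A'
  A' → α₁ A' | ... | α_m A' | ε

F → a becomes F → a F'
F → F a becomes F' → a F'
F → F F becomes F' → F F'
Add F' → ε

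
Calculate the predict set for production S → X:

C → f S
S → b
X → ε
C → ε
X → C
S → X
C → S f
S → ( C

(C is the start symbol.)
PREDICT(S → X) = (FIRST(RHS) \ {ε}) ∪ (FOLLOW(S) if ε ∈ FIRST(RHS), i.e. RHS ⇒* ε)
FIRST(X) = { '(', 'b', 'f', ε }
FIRST(X) = { '(', 'b', 'f', ε }
ε ∈ FIRST(X) (the right-hand side is nullable), so add FOLLOW(S) = { $, 'f' }
PREDICT(S → X) = { $, '(', 'b', 'f' }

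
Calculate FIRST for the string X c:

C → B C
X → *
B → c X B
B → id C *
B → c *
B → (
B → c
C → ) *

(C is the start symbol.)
{ '*' }

FIRST sets of the non-terminals involved (from the grammar, by fixed-point iteration):
  FIRST(X) = { '*' }

To compute FIRST(X c), process the symbols left to right:
Symbol X is a non-terminal. Add FIRST(X) \ {ε} = { '*' }
X is not nullable (ε ∉ FIRST(X)), so stop here.
FIRST(X c) = { '*' }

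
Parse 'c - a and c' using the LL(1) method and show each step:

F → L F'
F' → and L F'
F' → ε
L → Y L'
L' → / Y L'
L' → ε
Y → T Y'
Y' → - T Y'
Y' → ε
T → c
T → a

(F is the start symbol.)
Stack is shown with the top on the left.

Stack           Input          Action
-------------------------------------
F $             c - a and c $  output F → L F'
L F' $          c - a and c $  output L → Y L'
Y L' F' $       c - a and c $  output Y → T Y'
T Y' L' F' $    c - a and c $  output T → c
c Y' L' F' $    c - a and c $  match 'c'
Y' L' F' $      - a and c $    output Y' → - T Y'
- T Y' L' F' $  - a and c $    match '-'
T Y' L' F' $    a and c $      output T → a
a Y' L' F' $    a and c $      match 'a'
Y' L' F' $      and c $        output Y' → ε
L' F' $         and c $        output L' → ε
F' $            and c $        output F' → and L F'
and L F' $      and c $        match 'and'
L F' $          c $            output L → Y L'
Y L' F' $       c $            output Y → T Y'
T Y' L' F' $    c $            output T → c
c Y' L' F' $    c $            match 'c'
Y' L' F' $      $              output Y' → ε
L' F' $         $              output L' → ε
F' $            $              output F' → ε
$               $              accept

The string is accepted.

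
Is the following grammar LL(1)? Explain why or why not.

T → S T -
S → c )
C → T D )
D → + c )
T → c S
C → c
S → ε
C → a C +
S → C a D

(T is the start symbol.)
No. Predict set conflict for T: { 'c' }

Relevant sets:
  FIRST(S) = { 'a', 'c', ε }
  FIRST(T) = { 'a', 'c' }
  FIRST(C) = { 'a', 'c' }
  FOLLOW(S) = { $, '+', '-', 'a', 'c' }

For T:
  PREDICT(T → S T '-') = { 'a', 'c' }
  PREDICT(T → c S) = { 'c' }
For S:
  PREDICT(S → c ')') = { 'c' }
  PREDICT(S → ε) = { $, '+', '-', 'a', 'c' }
  PREDICT(S → C a D) = { 'a', 'c' }
For C:
  PREDICT(C → T D ')') = { 'a', 'c' }
  PREDICT(C → c) = { 'c' }
  PREDICT(C → a C '+') = { 'a' }
D has a single production, so nothing to check there.

Conflict found: Predict set conflict for T: { 'c' }
The grammar is NOT LL(1).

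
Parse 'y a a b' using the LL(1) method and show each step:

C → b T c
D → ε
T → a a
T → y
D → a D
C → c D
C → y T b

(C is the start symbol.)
Stack is shown with the top on the left.

Stack    Input      Action
--------------------------
C $      y a a b $  output C → y T b
y T b $  y a a b $  match 'y'
T b $    a a b $    output T → a a
a a b $  a a b $    match 'a'
a b $    a b $      match 'a'
b $      b $        match 'b'
$        $          accept

The string is accepted.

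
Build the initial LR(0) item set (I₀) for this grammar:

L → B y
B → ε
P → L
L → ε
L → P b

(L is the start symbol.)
First, augment the grammar with L' → L
I₀ = CLOSURE({ [L' → . L] }):
  [L' → . L] has the dot before L: add [L → . B y], [L → .], [L → . P b]
  [L → . B y] has the dot before B: add [B → .]
  [L → . P b] has the dot before P: add [P → . L]
No further items can be added.

I₀ = { [B → .], [L → . B y], [L → . P b], [L → .], [L' → . L], [P → . L] }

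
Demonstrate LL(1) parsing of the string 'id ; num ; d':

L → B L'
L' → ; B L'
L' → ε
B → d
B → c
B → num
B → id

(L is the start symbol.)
LL(1) parsing maintains a stack (initially the start symbol over $) and the input. At each step: if the stack top is a terminal, match it against the current input token; if it is a non-terminal N, replace it with the RHS of M[N, lookahead] (the unique production whose predict set contains the lookahead).

Stack is shown with the top on the left.

Stack     Input           Action
--------------------------------
L $       id ; num ; d $  output L → B L'
B L' $    id ; num ; d $  output B → id
id L' $   id ; num ; d $  match 'id'
L' $      ; num ; d $     output L' → ; B L'
; B L' $  ; num ; d $     match ';'
B L' $    num ; d $       output B → num
num L' $  num ; d $       match 'num'
L' $      ; d $           output L' → ; B L'
; B L' $  ; d $           match ';'
B L' $    d $             output B → d
d L' $    d $             match 'd'
L' $      $               output L' → ε
$         $               accept

The string is accepted.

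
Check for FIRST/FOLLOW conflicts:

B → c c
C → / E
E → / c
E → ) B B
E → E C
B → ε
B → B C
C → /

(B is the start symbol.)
A FIRST/FOLLOW conflict occurs when a non-terminal N has a nullable alternative N → β (β ⇒* ε) and another alternative N → α with FIRST(α) ∩ FOLLOW(N) ≠ ∅: on such a lookahead the parser cannot decide between expanding α and letting N vanish via β.

Nullable non-terminals: B.
FIRST sets used below: FIRST(B) = { '/', 'c', ε }, FIRST(C) = { '/' }

B: nullable alternative(s) B → ε; FOLLOW(B) = { $, '/', 'c' }
  B → c c: FIRST \ {ε} = { 'c' } — overlaps FOLLOW(B) on { 'c' }: CONFLICT
  B → ε: FIRST \ {ε} = { } — this is the only nullable alternative, skip
  B → B C: FIRST \ {ε} = { '/', 'c' } — overlaps FOLLOW(B) on { '/', 'c' }: CONFLICT

C, E have no nullable alternative, so no FIRST/FOLLOW check is needed there.

So the grammar has 2 FIRST/FOLLOW conflicts (marked CONFLICT above).

Answer: Yes. B → c c with FOLLOW(B) on { 'c' }; B → B C with FOLLOW(B) on { '/', 'c' }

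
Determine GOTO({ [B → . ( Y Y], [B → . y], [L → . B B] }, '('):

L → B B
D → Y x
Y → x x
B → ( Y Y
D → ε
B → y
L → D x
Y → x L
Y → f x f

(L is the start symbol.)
{ [B → ( . Y Y], [Y → . f x f], [Y → . x L], [Y → . x x] }

GOTO(I, '(') = CLOSURE({ [A → αX.β] : [A → α.Xβ] ∈ I, X = '(' })

Items with dot before '(', with the dot advanced:
  [B → . ( Y Y] → [B → ( . Y Y]
Closure of the advanced items:
  [B → ( . Y Y] has the dot before Y: add [Y → . x x], [Y → . x L], [Y → . f x f]

GOTO = { [B → ( . Y Y], [Y → . f x f], [Y → . x L], [Y → . x x] }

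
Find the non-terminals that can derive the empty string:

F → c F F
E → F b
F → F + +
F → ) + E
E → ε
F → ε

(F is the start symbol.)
ε-productions: E → ε, F → ε
So E, F are immediately nullable.
Every non-terminal is now nullable.
Nullable = { 'E', 'F' }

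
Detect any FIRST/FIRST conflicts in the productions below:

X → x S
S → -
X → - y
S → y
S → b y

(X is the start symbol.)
Productions for X:
  X → x S: FIRST = { 'x' }
  X → - y: FIRST = { '-' }
Productions for S:
  S → -: FIRST = { '-' }
  S → y: FIRST = { 'y' }
  S → b y: FIRST = { 'b' }

All alternatives of each non-terminal have pairwise disjoint FIRST sets.

Answer: No FIRST/FIRST conflicts.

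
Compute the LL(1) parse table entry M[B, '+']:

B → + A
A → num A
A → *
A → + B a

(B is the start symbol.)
To find M[B, '+'], we find productions for B where '+' is in the predict set (PREDICT(N → α) = (FIRST(α) \ {ε}) ∪ (FOLLOW(N) if α ⇒* ε)).

B → + A: PREDICT = { '+' }
  '+' is in predict set, so this production goes in M[B, '+']

M[B, '+'] = B → + A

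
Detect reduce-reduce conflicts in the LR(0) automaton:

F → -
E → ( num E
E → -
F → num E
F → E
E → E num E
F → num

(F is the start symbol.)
A reduce-reduce conflict occurs when an LR(0) state has two complete items [A → α .] and [B → β .] — both call for a reduction, and with no lookahead the parser cannot choose between them.

Augment with F' → F and build the canonical LR(0) collection (I0 = CLOSURE({[F' → . F]}), then GOTO on every symbol after a dot until no new states appear). It has 12 states:
  I0: { [E → . ( num E], [E → . -], [E → . E num E], [F → . -], [F → . E], [F → . num E], [F → . num], [F' → . F] }  — shift
  I1: { [E → ( . num E] }  — shift
  I2: { [E → - .], [F → - .] }  — 2 reduces
  I3: { [E → E . num E], [F → E .] }  — shift, reduce
  I4: { [F' → F .] }  — accept
  I5: { [E → . ( num E], [E → . -], [E → . E num E], [F → num . E], [F → num .] }  — shift, reduce
  I6: { [E → - .] }  — reduce
  I7: { [E → E . num E], [F → num E .] }  — shift, reduce
  I8: { [E → . ( num E], [E → . -], [E → . E num E], [E → E num . E] }  — shift
  I9: { [E → E . num E], [E → E num E .] }  — shift, reduce
  I10: { [E → ( num . E], [E → . ( num E], [E → . -], [E → . E num E] }  — shift
  I11: { [E → ( num E .], [E → E . num E] }  — shift, reduce

I2 contains complete items [E → - .], [F → - .] — reduce-reduce conflict.

Answer: Yes — I2: [E → - .] vs [F → - .]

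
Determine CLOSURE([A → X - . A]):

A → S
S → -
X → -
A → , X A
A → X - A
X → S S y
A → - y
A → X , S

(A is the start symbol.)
Start with: [A → X - . A]
  [A → X - . A] has the dot before A: add [A → . S], [A → . , X A], [A → . X - A], [A → . - y], [A → . X , S]
  [A → . S] has the dot before S: add [S → . -]
  [A → . X - A] has the dot before X: add [X → . -], [X → . S S y]
No further items can be added.

CLOSURE = { [A → . , X A], [A → . - y], [A → . S], [A → . X , S], [A → . X - A], [A → X - . A], [S → . -], [X → . -], [X → . S S y] }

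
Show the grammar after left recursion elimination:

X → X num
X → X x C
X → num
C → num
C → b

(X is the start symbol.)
X → num X'
X' → num X'
X' → x C X'
X' → ε
C → num
C → b

X is directly left-recursive. The standard transformation for
  A → A α₁ | ... | A α_m | β₁ | ... | β_n
is
  A  → β₁ A' | ... | β_n A'
  A' → α₁ A' | ... | α_m A' | ε

X → num becomes X → num X'
X → X num becomes X' → num X'
X → X x C becomes X' → x C X'
Add X' → ε

Productions for other non-terminals are unchanged:
  C → num
  C → b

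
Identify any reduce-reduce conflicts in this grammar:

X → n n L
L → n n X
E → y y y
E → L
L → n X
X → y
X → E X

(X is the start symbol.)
Yes — I10: [E → L .] vs [X → n n L .]; I11: [L → n X .] vs [L → n n X .]

Augment with X' → X and build the canonical LR(0) collection (I0 = CLOSURE({[X' → . X]}), then GOTO on every symbol after a dot until no new states appear). It has 13 states:
  I0: { [E → . L], [E → . y y y], [L → . n X], [L → . n n X], [X → . E X], [X → . n n L], [X → . y], [X' → . X] }  — shift
  I1: { [E → . L], [E → . y y y], [L → . n X], [L → . n n X], [X → . E X], [X → . n n L], [X → . y], [X → E . X] }  — shift
  I2: { [E → L .] }  — reduce
  I3: { [X' → X .] }  — accept
  I4: { [E → . L], [E → . y y y], [L → . n X], [L → . n n X], [L → n . X], [L → n . n X], [X → . E X], [X → . n n L], [X → . y], [X → n . n L] }  — shift
  I5: { [E → y . y y], [X → y .] }  — shift, reduce
  I6: { [E → y y . y] }  — shift
  I7: { [E → y y y .] }  — reduce
  I8: { [L → n X .] }  — reduce
  I9: { [E → . L], [E → . y y y], [L → . n X], [L → . n n X], [L → n . X], [L → n . n X], [L → n n . X], [X → . E X], [X → . n n L], [X → . y], [X → n . n L], [X → n n . L] }  — shift
  I10: { [E → L .], [X → n n L .] }  — 2 reduces
  I11: { [L → n X .], [L → n n X .] }  — 2 reduces
  I12: { [X → E X .] }  — reduce

I10 contains complete items [E → L .], [X → n n L .] — reduce-reduce conflict.
I11 contains complete items [L → n X .], [L → n n X .] — reduce-reduce conflict.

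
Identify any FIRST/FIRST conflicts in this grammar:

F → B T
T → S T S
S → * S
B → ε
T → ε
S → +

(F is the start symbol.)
No FIRST/FIRST conflicts.

FIRST sets of the non-terminals at (or reachable through a nullable prefix from) the front of some alternative:
  FIRST(S) = { '*', '+' }

Productions for T:
  T → S T S: FIRST = { '*', '+' }
  T → ε: FIRST = { ε }
Productions for S:
  S → * S: FIRST = { '*' }
  S → +: FIRST = { '+' }
F, B have only one production, so no FIRST/FIRST conflict is possible there.

All alternatives of each non-terminal have pairwise disjoint FIRST sets.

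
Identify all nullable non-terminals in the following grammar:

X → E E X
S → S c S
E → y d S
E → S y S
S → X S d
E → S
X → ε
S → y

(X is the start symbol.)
{ 'X' }

A non-terminal is nullable if it can derive ε (the empty string): either it has an ε-production, or it has a production whose right-hand side consists entirely of nullable non-terminals.

ε-productions: X → ε
So X is immediately nullable.
No further non-terminal can be added: every production for the remaining non-terminals contains a terminal or a non-nullable non-terminal.
Nullable = { 'X' }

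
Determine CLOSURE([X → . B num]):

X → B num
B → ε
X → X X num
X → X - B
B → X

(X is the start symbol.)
{ [B → . X], [B → .], [X → . B num], [X → . X - B], [X → . X X num] }

To compute CLOSURE, for each item [A → α.Bβ] where B is a non-terminal, add [B → .γ] for all productions B → γ; repeat for the newly added items until nothing changes.

Start with: [X → . B num]
  [X → . B num] has the dot before B: add [B → .], [B → . X]
  [B → . X] has the dot before X: add [X → . X X num], [X → . X - B]
No further items can be added.

CLOSURE = { [B → . X], [B → .], [X → . B num], [X → . X - B], [X → . X X num] }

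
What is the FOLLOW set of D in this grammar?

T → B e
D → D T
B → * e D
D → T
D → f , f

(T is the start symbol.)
To compute FOLLOW(D), find every occurrence of D on a right-hand side N → α D β: add FIRST(β) \ {ε}, and if β is empty or nullable also add FOLLOW(N). Iterate to a fixed point.

In D → D T: D is followed by T, add FIRST(T) \ {ε} = { '*' }
In B → * e D: D is at the end, add FOLLOW(B)

The FOLLOW sets referred to above (computed the same way, to a fixed point):
  FOLLOW(B) = { 'e' }

Taking the union: FOLLOW(D) = { '*', 'e' }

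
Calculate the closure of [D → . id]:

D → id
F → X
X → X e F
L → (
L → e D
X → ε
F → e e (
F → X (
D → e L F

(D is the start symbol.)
{ [D → . id] }

Start with: [D → . id]
The dot precedes the terminal id, so nothing is added.

CLOSURE = { [D → . id] }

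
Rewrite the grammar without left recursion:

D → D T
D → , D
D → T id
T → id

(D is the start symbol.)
D → , D D'
D → T id D'
D' → T D'
D' → ε
T → id

D is directly left-recursive. The standard transformation for
  A → A α₁ | ... | A α_m | β₁ | ... | β_n
is
  A  → β₁ A' | ... | β_n A'
  A' → α₁ A' | ... | α_m A' | ε

D → , D becomes D → , D D'
D → T id becomes D → T id D'
D → D T becomes D' → T D'
Add D' → ε

Productions for other non-terminals are unchanged:
  T → id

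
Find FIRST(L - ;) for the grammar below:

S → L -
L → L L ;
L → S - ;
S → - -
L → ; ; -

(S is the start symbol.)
{ '-', ';' }

FIRST sets of the non-terminals involved (from the grammar, by fixed-point iteration):
  FIRST(L) = { '-', ';' }

To compute FIRST(L - ;), process the symbols left to right:
Symbol L is a non-terminal. Add FIRST(L) \ {ε} = { '-', ';' }
L is not nullable (ε ∉ FIRST(L)), so stop here.
FIRST(L - ;) = { '-', ';' }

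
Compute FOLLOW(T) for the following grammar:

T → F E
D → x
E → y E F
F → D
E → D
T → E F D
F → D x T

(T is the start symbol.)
T is the start symbol, so $ ∈ FOLLOW(T).
In F → D x T: T is at the end, add FOLLOW(F)

The FOLLOW sets referred to above (computed the same way, to a fixed point):
  FOLLOW(F) = { $, 'x', 'y' }

Taking the union: FOLLOW(T) = { $, 'x', 'y' }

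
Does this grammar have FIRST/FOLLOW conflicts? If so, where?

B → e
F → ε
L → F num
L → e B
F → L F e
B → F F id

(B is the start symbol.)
A FIRST/FOLLOW conflict occurs when a non-terminal N has a nullable alternative N → β (β ⇒* ε) and another alternative N → α with FIRST(α) ∩ FOLLOW(N) ≠ ∅: on such a lookahead the parser cannot decide between expanding α and letting N vanish via β.

Nullable non-terminals: F.
FIRST sets used below: FIRST(L) = { 'e', 'num' }

F: nullable alternative(s) F → ε; FOLLOW(F) = { 'e', 'id', 'num' }
  F → ε: FIRST \ {ε} = { } — this is the only nullable alternative, skip
  F → L F e: FIRST \ {ε} = { 'e', 'num' } — overlaps FOLLOW(F) on { 'e', 'num' }: CONFLICT

B, L have no nullable alternative, so no FIRST/FOLLOW check is needed there.

So the grammar has 1 FIRST/FOLLOW conflict (marked CONFLICT above).

Answer: Yes. F → L F e with FOLLOW(F) on { 'e', 'num' }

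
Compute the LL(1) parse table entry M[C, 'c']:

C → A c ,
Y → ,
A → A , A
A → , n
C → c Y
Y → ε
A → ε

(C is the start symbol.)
C → A c ,, C → c Y

To find M[C, 'c'], we find productions for C where 'c' is in the predict set (PREDICT(N → α) = (FIRST(α) \ {ε}) ∪ (FOLLOW(N) if α ⇒* ε)).

Relevant sets:
  FIRST(A) = { ',', ε }

C → A c ,: PREDICT = { ',', 'c' }
  'c' is in predict set, so this production goes in M[C, 'c']
C → c Y: PREDICT = { 'c' }
  'c' is in predict set, so this production goes in M[C, 'c']

M[C, 'c'] = C → A c ,, C → c Y  (a multiply-defined cell — the grammar is not LL(1))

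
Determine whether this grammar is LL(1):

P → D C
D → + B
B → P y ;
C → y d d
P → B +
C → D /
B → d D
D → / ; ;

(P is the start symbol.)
No. Predict set conflict for P: { '+', '/' }

Relevant sets:
  FIRST(D) = { '+', '/' }
  FIRST(B) = { '+', '/', 'd' }
  FIRST(P) = { '+', '/', 'd' }

For P:
  PREDICT(P → D C) = { '+', '/' }
  PREDICT(P → B '+') = { '+', '/', 'd' }
For D:
  PREDICT(D → '+' B) = { '+' }
  PREDICT(D → '/' ';' ';') = { '/' }
For B:
  PREDICT(B → P y ';') = { '+', '/', 'd' }
  PREDICT(B → d D) = { 'd' }
For C:
  PREDICT(C → y d d) = { 'y' }
  PREDICT(C → D '/') = { '+', '/' }

Conflict found: Predict set conflict for P: { '+', '/' }
The grammar is NOT LL(1).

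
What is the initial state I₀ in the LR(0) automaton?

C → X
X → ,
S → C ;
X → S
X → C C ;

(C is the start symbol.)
First, augment the grammar with C' → C
I₀ = CLOSURE({ [C' → . C] }):
  [C' → . C] has the dot before C: add [C → . X]
  [C → . X] has the dot before X: add [X → . ,], [X → . S], [X → . C C ;]
  [X → . S] has the dot before S: add [S → . C ;]
No further items can be added.

I₀ = { [C → . X], [C' → . C], [S → . C ;], [X → . ,], [X → . C C ;], [X → . S] }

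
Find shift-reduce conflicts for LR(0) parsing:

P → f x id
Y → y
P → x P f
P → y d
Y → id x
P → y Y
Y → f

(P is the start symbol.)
No shift-reduce conflicts

A shift-reduce conflict occurs when an LR(0) state has both:
  - a complete (reduce) item [A → α .] (dot at the end), and
  - a shift item [B → β . c γ] (dot before a terminal).

Augment with P' → P and build the canonical LR(0) collection (I0 = CLOSURE({[P' → . P]}), then GOTO on every symbol after a dot until no new states appear). It has 15 states:
  I0: { [P → . f x id], [P → . x P f], [P → . y Y], [P → . y d], [P' → . P] }  — shift
  I1: { [P' → P .] }  — accept
  I2: { [P → f . x id] }  — shift
  I3: { [P → . f x id], [P → . x P f], [P → . y Y], [P → . y d], [P → x . P f] }  — shift
  I4: { [P → y . Y], [P → y . d], [Y → . f], [Y → . id x], [Y → . y] }  — shift
  I5: { [P → y Y .] }  — reduce
  I6: { [P → y d .] }  — reduce
  I7: { [Y → f .] }  — reduce
  I8: { [Y → id . x] }  — shift
  I9: { [Y → y .] }  — reduce
  I10: { [Y → id x .] }  — reduce
  I11: { [P → x P . f] }  — shift
  I12: { [P → x P f .] }  — reduce
  I13: { [P → f x . id] }  — shift
  I14: { [P → f x id .] }  — reduce

No state contains both a complete item and a shift item.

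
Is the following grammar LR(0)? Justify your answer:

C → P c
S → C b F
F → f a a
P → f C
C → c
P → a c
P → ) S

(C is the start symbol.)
Yes, the grammar is LR(0)

Augment with C' → C and build the canonical LR(0) collection (I0 = CLOSURE({[C' → . C]}), then GOTO on every symbol after a dot until no new states appear). It has 17 states:
  I0: { [C → . P c], [C → . c], [C' → . C], [P → . ) S], [P → . a c], [P → . f C] }  — shift
  I1: { [C → . P c], [C → . c], [P → ) . S], [P → . ) S], [P → . a c], [P → . f C], [S → . C b F] }  — shift
  I2: { [C' → C .] }  — accept
  I3: { [C → P . c] }  — shift
  I4: { [P → a . c] }  — shift
  I5: { [C → c .] }  — reduce
  I6: { [C → . P c], [C → . c], [P → . ) S], [P → . a c], [P → . f C], [P → f . C] }  — shift
  I7: { [P → f C .] }  — reduce
  I8: { [P → a c .] }  — reduce
  I9: { [C → P c .] }  — reduce
  I10: { [S → C . b F] }  — shift
  I11: { [P → ) S .] }  — reduce
  I12: { [F → . f a a], [S → C b . F] }  — shift
  I13: { [S → C b F .] }  — reduce
  I14: { [F → f . a a] }  — shift
  I15: { [F → f a . a] }  — shift
  I16: { [F → f a a .] }  — reduce

Every state is either a pure shift/goto state or contains exactly one complete item and nothing to shift — no conflicts. The grammar is LR(0).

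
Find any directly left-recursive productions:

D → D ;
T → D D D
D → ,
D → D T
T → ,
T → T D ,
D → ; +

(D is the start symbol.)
Direct left recursion occurs when N → N α for some non-terminal N (the right-hand side begins with the left-hand side itself).

D → D ;: LEFT RECURSIVE (starts with D)
T → D D D: starts with D
D → ,: starts with ','
D → D T: LEFT RECURSIVE (starts with D)
T → ,: starts with ','
T → T D ,: LEFT RECURSIVE (starts with T)
D → ; +: starts with ';'

The grammar has direct left recursion on: D, T.

Answer: Yes, D, T are left-recursive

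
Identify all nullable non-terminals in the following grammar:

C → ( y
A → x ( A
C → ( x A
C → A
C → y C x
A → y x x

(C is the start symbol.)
A non-terminal is nullable if it can derive ε (the empty string): either it has an ε-production, or it has a production whose right-hand side consists entirely of nullable non-terminals.

There are no ε-productions, so no non-terminal can derive ε.
No non-terminals are nullable.

Answer: None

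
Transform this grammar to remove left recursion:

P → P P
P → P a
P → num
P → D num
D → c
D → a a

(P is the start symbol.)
P → num P'
P → D num P'
P' → P P'
P' → a P'
P' → ε
D → c
D → a a

P is directly left-recursive. The standard transformation for
  A → A α₁ | ... | A α_m | β₁ | ... | β_n
is
  A  → β₁ A' | ... | β_n A'
  A' → α₁ A' | ... | α_m A' | ε

P → num becomes P → num P'
P → D num becomes P → D num P'
P → P P becomes P' → P P'
P → P a becomes P' → a P'
Add P' → ε

Productions for other non-terminals are unchanged:
  D → c
  D → a a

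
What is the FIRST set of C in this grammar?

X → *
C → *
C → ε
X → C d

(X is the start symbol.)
To compute FIRST(C), examine every production with C on the left-hand side, reading each right-hand side left to right until a non-nullable symbol is reached.

From C → *:
  - '*' is a terminal: add '*' and stop
From C → ε:
  - ε-production, so ε ∈ FIRST(C)

Collecting: FIRST(C) = { '*', ε }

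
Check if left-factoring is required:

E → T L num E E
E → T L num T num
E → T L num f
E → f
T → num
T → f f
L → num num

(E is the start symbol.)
Yes, E has productions with common prefix 'T L num'

Left-factoring is needed when two productions for the same non-terminal
share a common prefix on the right-hand side.

Productions for E:
  E → T L num E E
  E → T L num T num
  E → T L num f
  E → f
Productions for T:
  T → num
  T → f f

Found common prefix 'T L num' in productions for E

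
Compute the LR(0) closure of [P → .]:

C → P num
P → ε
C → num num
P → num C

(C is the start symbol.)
Start with: [P → .]
The dot is at the end, so nothing is added.

CLOSURE = { [P → .] }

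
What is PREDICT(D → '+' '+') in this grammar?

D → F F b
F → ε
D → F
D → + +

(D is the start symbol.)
{ '+' }

PREDICT(D → '+' '+') = (FIRST(RHS) \ {ε}) ∪ (FOLLOW(D) if ε ∈ FIRST(RHS), i.e. RHS ⇒* ε)
FIRST('+' '+') = { '+' }
ε ∉ FIRST('+' '+'), so FOLLOW(D) is not added.
PREDICT(D → '+' '+') = { '+' }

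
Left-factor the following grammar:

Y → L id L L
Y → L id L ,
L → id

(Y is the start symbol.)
Left-factoring transforms A → αβ₁ | αβ₂ into A → αA' and A' → β₁ | β₂
(α is the longest common prefix among the alternatives). Repeat until
no nonterminal has two alternatives with a common prefix.

Round 1: Y has alternatives sharing prefix 'L id L'. Introduce Y': Y → L id L Y'
  Add: Y' → L
  Add: Y' → ,

No remaining common prefixes — done.

Resulting grammar:
Y → L id L Y'
Y' → L
Y' → ,
L → id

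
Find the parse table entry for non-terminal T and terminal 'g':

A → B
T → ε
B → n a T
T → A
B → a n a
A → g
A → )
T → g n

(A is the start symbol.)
To find M[T, 'g'], we find productions for T where 'g' is in the predict set (PREDICT(N → α) = (FIRST(α) \ {ε}) ∪ (FOLLOW(N) if α ⇒* ε)).

Relevant sets:
  FIRST(A) = { ')', 'a', 'g', 'n' }
  FOLLOW(T) = { $ }

T → ε: PREDICT = { $ }
T → A: PREDICT = { ')', 'a', 'g', 'n' }
  'g' is in predict set, so this production goes in M[T, 'g']
T → g n: PREDICT = { 'g' }
  'g' is in predict set, so this production goes in M[T, 'g']

M[T, 'g'] = T → A, T → g n  (a multiply-defined cell — the grammar is not LL(1))

Answer: T → A, T → g n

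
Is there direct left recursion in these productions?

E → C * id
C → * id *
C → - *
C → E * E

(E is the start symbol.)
Direct left recursion occurs when N → N α for some non-terminal N (the right-hand side begins with the left-hand side itself).

E → C * id: starts with C
C → * id *: starts with '*'
C → - *: starts with '-'
C → E * E: starts with E

No direct left recursion found.

Answer: No direct left recursion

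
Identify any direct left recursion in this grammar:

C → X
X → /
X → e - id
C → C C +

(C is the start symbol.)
Direct left recursion occurs when N → N α for some non-terminal N (the right-hand side begins with the left-hand side itself).

C → X: starts with X
X → /: starts with '/'
X → e - id: starts with e
C → C C +: LEFT RECURSIVE (starts with C)

The grammar has direct left recursion on: C.

Answer: Yes, C is left-recursive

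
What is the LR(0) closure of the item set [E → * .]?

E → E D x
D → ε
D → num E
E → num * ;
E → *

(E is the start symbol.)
{ [E → * .] }

Start with: [E → * .]
The dot is at the end, so nothing is added.

CLOSURE = { [E → * .] }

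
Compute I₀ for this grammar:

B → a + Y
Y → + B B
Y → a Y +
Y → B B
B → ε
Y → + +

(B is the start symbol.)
{ [B → . a + Y], [B → .], [B' → . B] }

First, augment the grammar with B' → B
I₀ = CLOSURE({ [B' → . B] }):
  [B' → . B] has the dot before B: add [B → . a + Y], [B → .]
No further items can be added.

I₀ = { [B → . a + Y], [B → .], [B' → . B] }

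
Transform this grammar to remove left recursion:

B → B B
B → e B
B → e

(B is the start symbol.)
B → e B B'
B → e B'
B' → B B'
B' → ε

B is directly left-recursive. The standard transformation for
  A → A α₁ | ... | A α_m | β₁ | ... | β_n
is
  A  → β₁ A' | ... | β_n A'
  A' → α₁ A' | ... | α_m A' | ε

B → e B becomes B → e B B'
B → e becomes B → e B'
B → B B becomes B' → B B'
Add B' → ε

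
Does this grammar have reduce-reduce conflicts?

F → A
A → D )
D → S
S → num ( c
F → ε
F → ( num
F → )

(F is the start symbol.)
A reduce-reduce conflict occurs when an LR(0) state has two complete items [A → α .] and [B → β .] — both call for a reduction, and with no lookahead the parser cannot choose between them.

Augment with F' → F and build the canonical LR(0) collection (I0 = CLOSURE({[F' → . F]}), then GOTO on every symbol after a dot until no new states appear). It has 12 states:
  I0: { [A → . D )], [D → . S], [F → . ( num], [F → . )], [F → . A], [F → .], [F' → . F], [S → . num ( c] }  — shift, reduce
  I1: { [F → ( . num] }  — shift
  I2: { [F → ) .] }  — reduce
  I3: { [F → A .] }  — reduce
  I4: { [A → D . )] }  — shift
  I5: { [F' → F .] }  — accept
  I6: { [D → S .] }  — reduce
  I7: { [S → num . ( c] }  — shift
  I8: { [S → num ( . c] }  — shift
  I9: { [S → num ( c .] }  — reduce
  I10: { [A → D ) .] }  — reduce
  I11: { [F → ( num .] }  — reduce

No state contains more than one complete item.

Answer: No reduce-reduce conflicts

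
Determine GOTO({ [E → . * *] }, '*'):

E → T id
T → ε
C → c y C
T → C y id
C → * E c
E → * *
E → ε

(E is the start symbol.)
{ [E → * . *] }

GOTO(I, '*') = CLOSURE({ [A → αX.β] : [A → α.Xβ] ∈ I, X = '*' })

Items with dot before '*', with the dot advanced:
  [E → . * *] → [E → * . *]
Closure adds nothing (no advanced item has the dot before a non-terminal).

GOTO = { [E → * . *] }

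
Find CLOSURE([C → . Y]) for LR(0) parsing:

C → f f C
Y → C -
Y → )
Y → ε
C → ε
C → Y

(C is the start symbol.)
Start with: [C → . Y]
  [C → . Y] has the dot before Y: add [Y → . C -], [Y → . )], [Y → .]
  [Y → . C -] has the dot before C: add [C → . f f C], [C → .]
No further items can be added.

CLOSURE = { [C → . Y], [C → . f f C], [C → .], [Y → . )], [Y → . C -], [Y → .] }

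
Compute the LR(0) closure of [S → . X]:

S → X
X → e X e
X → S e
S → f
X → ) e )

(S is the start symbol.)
{ [S → . X], [S → . f], [X → . ) e )], [X → . S e], [X → . e X e] }

To compute CLOSURE, for each item [A → α.Bβ] where B is a non-terminal, add [B → .γ] for all productions B → γ; repeat for the newly added items until nothing changes.

Start with: [S → . X]
  [S → . X] has the dot before X: add [X → . e X e], [X → . S e], [X → . ) e )]
  [X → . S e] has the dot before S: add [S → . f]
No further items can be added.

CLOSURE = { [S → . X], [S → . f], [X → . ) e )], [X → . S e], [X → . e X e] }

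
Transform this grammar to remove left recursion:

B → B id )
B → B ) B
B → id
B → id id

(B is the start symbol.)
B is directly left-recursive. The standard transformation for
  A → A α₁ | ... | A α_m | β₁ | ... | β_n
is
  A  → β₁ A' | ... | β_n A'
  A' → α₁ A' | ... | α_m A' | ε

B → id becomes B → id B'
B → id id becomes B → id id B'
B → B id ) becomes B' → id ) B'
B → B ) B becomes B' → ) B B'
Add B' → ε

Resulting grammar:
B → id B'
B → id id B'
B' → id ) B'
B' → ) B B'
B' → ε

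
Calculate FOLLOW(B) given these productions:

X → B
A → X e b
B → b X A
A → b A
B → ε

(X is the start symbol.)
To compute FOLLOW(B), find every occurrence of B on a right-hand side N → α B β: add FIRST(β) \ {ε}, and if β is empty or nullable also add FOLLOW(N). Iterate to a fixed point.

In X → B: B is at the end, add FOLLOW(X)

The FOLLOW sets referred to above (computed the same way, to a fixed point):
  FOLLOW(X) = { $, 'b', 'e' }

Taking the union: FOLLOW(B) = { $, 'b', 'e' }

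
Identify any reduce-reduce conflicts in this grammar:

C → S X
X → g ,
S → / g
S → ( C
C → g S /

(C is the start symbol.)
A reduce-reduce conflict occurs when an LR(0) state has two complete items [A → α .] and [B → β .] — both call for a reduction, and with no lookahead the parser cannot choose between them.

Augment with C' → C and build the canonical LR(0) collection (I0 = CLOSURE({[C' → . C]}), then GOTO on every symbol after a dot until no new states appear). It has 13 states:
  I0: { [C → . S X], [C → . g S /], [C' → . C], [S → . ( C], [S → . / g] }  — shift
  I1: { [C → . S X], [C → . g S /], [S → ( . C], [S → . ( C], [S → . / g] }  — shift
  I2: { [S → / . g] }  — shift
  I3: { [C' → C .] }  — accept
  I4: { [C → S . X], [X → . g ,] }  — shift
  I5: { [C → g . S /], [S → . ( C], [S → . / g] }  — shift
  I6: { [C → g S . /] }  — shift
  I7: { [C → g S / .] }  — reduce
  I8: { [C → S X .] }  — reduce
  I9: { [X → g . ,] }  — shift
  I10: { [X → g , .] }  — reduce
  I11: { [S → / g .] }  — reduce
  I12: { [S → ( C .] }  — reduce

No state contains more than one complete item.

Answer: No reduce-reduce conflicts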